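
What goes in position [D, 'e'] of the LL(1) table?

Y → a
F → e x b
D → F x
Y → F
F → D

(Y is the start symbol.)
To find M[D, 'e'], we find productions for D where 'e' is in the predict set (PREDICT(N → α) = (FIRST(α) \ {ε}) ∪ (FOLLOW(N) if α ⇒* ε)).

Relevant sets:
  FIRST(F) = { 'e' }

D → F x: PREDICT = { 'e' }
  'e' is in predict set, so this production goes in M[D, 'e']

M[D, 'e'] = D → F x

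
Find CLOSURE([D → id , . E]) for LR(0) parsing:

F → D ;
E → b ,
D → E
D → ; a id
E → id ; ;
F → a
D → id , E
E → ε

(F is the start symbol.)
To compute CLOSURE, for each item [A → α.Bβ] where B is a non-terminal, add [B → .γ] for all productions B → γ; repeat for the newly added items until nothing changes.

Start with: [D → id , . E]
  [D → id , . E] has the dot before E: add [E → . b ,], [E → . id ; ;], [E → .]
No further items can be added.

CLOSURE = { [D → id , . E], [E → . b ,], [E → . id ; ;], [E → .] }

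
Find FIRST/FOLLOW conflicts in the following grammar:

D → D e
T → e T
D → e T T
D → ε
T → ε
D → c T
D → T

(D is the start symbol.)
A FIRST/FOLLOW conflict occurs when a non-terminal N has a nullable alternative N → β (β ⇒* ε) and another alternative N → α with FIRST(α) ∩ FOLLOW(N) ≠ ∅: on such a lookahead the parser cannot decide between expanding α and letting N vanish via β.

Nullable non-terminals: D, T.
FIRST sets used below: FIRST(D) = { 'c', 'e', ε }, FIRST(T) = { 'e', ε }

D: nullable alternative(s) D → ε, D → T; FOLLOW(D) = { $, 'e' }
  D → D e: FIRST \ {ε} = { 'c', 'e' } — overlaps FOLLOW(D) on { 'e' }: CONFLICT
  D → e T T: FIRST \ {ε} = { 'e' } — overlaps FOLLOW(D) on { 'e' }: CONFLICT
  D → ε: FIRST \ {ε} = { } — disjoint from FOLLOW(D)
  D → c T: FIRST \ {ε} = { 'c' } — disjoint from FOLLOW(D)
  D → T: FIRST \ {ε} = { 'e' } — overlaps FOLLOW(D) on { 'e' }: CONFLICT

T: nullable alternative(s) T → ε; FOLLOW(T) = { $, 'e' }
  T → e T: FIRST \ {ε} = { 'e' } — overlaps FOLLOW(T) on { 'e' }: CONFLICT
  T → ε: FIRST \ {ε} = { } — this is the only nullable alternative, skip

So the grammar has 4 FIRST/FOLLOW conflicts (marked CONFLICT above).

Answer: Yes. D → D e with FOLLOW(D) on { 'e' }; D → e T T with FOLLOW(D) on { 'e' }; D → T with FOLLOW(D) on { 'e' }; T → e T with FOLLOW(T) on { 'e' }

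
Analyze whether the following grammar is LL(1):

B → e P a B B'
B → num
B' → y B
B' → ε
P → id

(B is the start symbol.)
Relevant sets:
  FOLLOW(B') = { $, 'y' }

For B:
  PREDICT(B → e P a B B') = { 'e' }
  PREDICT(B → num) = { 'num' }
For B':
  PREDICT(B' → y B) = { 'y' }
  PREDICT(B' → ε) = { $, 'y' }
P has a single production, so nothing to check there.

Conflict found: Predict set conflict for B': { 'y' }
The grammar is NOT LL(1).

Answer: No. Predict set conflict for B': { 'y' }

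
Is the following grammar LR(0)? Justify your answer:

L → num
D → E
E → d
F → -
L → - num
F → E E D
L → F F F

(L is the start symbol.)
No. Shift-reduce conflict between [F → - .] and [L → - . num]

A grammar is LR(0) if no state in the canonical LR(0) collection has:
  - both a shift item (dot before a terminal) and a complete item (shift-reduce conflict), or
  - two or more complete items (reduce-reduce conflict; the accept item [L' → L .] counts as a complete item here).

Augment with L' → L and build the canonical LR(0) collection (I0 = CLOSURE({[L' → . L]}), then GOTO on every symbol after a dot until no new states appear). It has 14 states:
  I0: { [E → . d], [F → . -], [F → . E E D], [L → . - num], [L → . F F F], [L → . num], [L' → . L] }  — shift
  I1: { [F → - .], [L → - . num] }  — shift, reduce
  I2: { [E → . d], [F → E . E D] }  — shift
  I3: { [E → . d], [F → . -], [F → . E E D], [L → F . F F] }  — shift
  I4: { [L' → L .] }  — accept
  I5: { [E → d .] }  — reduce
  I6: { [L → num .] }  — reduce
  I7: { [F → - .] }  — reduce
  I8: { [E → . d], [F → . -], [F → . E E D], [L → F F . F] }  — shift
  I9: { [L → F F F .] }  — reduce
  I10: { [D → . E], [E → . d], [F → E E . D] }  — shift
  I11: { [F → E E D .] }  — reduce
  I12: { [D → E .] }  — reduce
  I13: { [L → - num .] }  — reduce

Conflict in state I1:
  Shift-reduce conflict between [F → - .] and [L → - . num]
So the grammar is NOT LR(0).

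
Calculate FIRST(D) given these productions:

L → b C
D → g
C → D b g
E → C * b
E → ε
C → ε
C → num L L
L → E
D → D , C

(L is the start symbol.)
{ 'g' }

From D → g:
  - g is a terminal: add 'g' and stop
From D → D , C:
  - D is the symbol being defined: contributes nothing new
    D is not nullable, so stop

Collecting: FIRST(D) = { 'g' }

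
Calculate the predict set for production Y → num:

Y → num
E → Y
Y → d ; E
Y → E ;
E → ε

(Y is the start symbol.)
PREDICT(Y → num) = (FIRST(RHS) \ {ε}) ∪ (FOLLOW(Y) if ε ∈ FIRST(RHS), i.e. RHS ⇒* ε)
FIRST(num) = { 'num' }
ε ∉ FIRST(num), so FOLLOW(Y) is not added.
PREDICT(Y → num) = { 'num' }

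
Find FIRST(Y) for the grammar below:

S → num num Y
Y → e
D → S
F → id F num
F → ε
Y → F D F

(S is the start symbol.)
To compute FIRST(Y), examine every production with Y on the left-hand side, reading each right-hand side left to right until a non-nullable symbol is reached.

FIRST sets of the other non-terminals involved (by the same procedure, iterated to a fixed point):
  FIRST(F) = { 'id', ε }
  FIRST(D) = { 'num' }

From Y → e:
  - e is a terminal: add 'e' and stop
From Y → F D F:
  - F is a non-terminal: add FIRST(F) \ {ε} = { 'id' }
    F is nullable, so continue to the next symbol
  - D is a non-terminal: add FIRST(D) \ {ε} = { 'num' }
    D is not nullable, so stop

Collecting: FIRST(Y) = { 'e', 'id', 'num' }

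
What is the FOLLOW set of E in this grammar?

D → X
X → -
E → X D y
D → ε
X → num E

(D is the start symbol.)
{ $, '-', 'num', 'y' }

To compute FOLLOW(E), find every occurrence of E on a right-hand side N → α E β: add FIRST(β) \ {ε}, and if β is empty or nullable also add FOLLOW(N). Iterate to a fixed point.

In X → num E: E is at the end, add FOLLOW(X)

The FOLLOW sets referred to above (computed the same way, to a fixed point):
  FOLLOW(X) = { $, '-', 'num', 'y' }

Taking the union: FOLLOW(E) = { $, '-', 'num', 'y' }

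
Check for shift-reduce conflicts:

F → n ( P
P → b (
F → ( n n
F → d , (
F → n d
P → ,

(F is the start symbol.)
No shift-reduce conflicts

A shift-reduce conflict occurs when an LR(0) state has both:
  - a complete (reduce) item [A → α .] (dot at the end), and
  - a shift item [B → β . c γ] (dot before a terminal).

Augment with F' → F and build the canonical LR(0) collection (I0 = CLOSURE({[F' → . F]}), then GOTO on every symbol after a dot until no new states appear). It has 15 states:
  I0: { [F → . ( n n], [F → . d , (], [F → . n ( P], [F → . n d], [F' → . F] }  — shift
  I1: { [F → ( . n n] }  — shift
  I2: { [F' → F .] }  — accept
  I3: { [F → d . , (] }  — shift
  I4: { [F → n . ( P], [F → n . d] }  — shift
  I5: { [F → n ( . P], [P → . ,], [P → . b (] }  — shift
  I6: { [F → n d .] }  — reduce
  I7: { [P → , .] }  — reduce
  I8: { [F → n ( P .] }  — reduce
  I9: { [P → b . (] }  — shift
  I10: { [P → b ( .] }  — reduce
  I11: { [F → d , . (] }  — shift
  I12: { [F → d , ( .] }  — reduce
  I13: { [F → ( n . n] }  — shift
  I14: { [F → ( n n .] }  — reduce

No state contains both a complete item and a shift item.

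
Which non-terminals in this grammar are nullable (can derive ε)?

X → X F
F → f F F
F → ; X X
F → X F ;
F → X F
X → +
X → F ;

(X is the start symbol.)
A non-terminal is nullable if it can derive ε (the empty string): either it has an ε-production, or it has a production whose right-hand side consists entirely of nullable non-terminals.

There are no ε-productions, so no non-terminal can derive ε.
No non-terminals are nullable.

Answer: None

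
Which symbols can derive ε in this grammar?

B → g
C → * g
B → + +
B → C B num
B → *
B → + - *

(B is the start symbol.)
None

There are no ε-productions, so no non-terminal can derive ε.
No non-terminals are nullable.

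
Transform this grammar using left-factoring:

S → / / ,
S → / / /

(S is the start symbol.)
S → / / S'
S' → ,
S' → /

Left-factoring transforms A → αβ₁ | αβ₂ into A → αA' and A' → β₁ | β₂
(α is the longest common prefix among the alternatives). Repeat until
no nonterminal has two alternatives with a common prefix.

Round 1: S has alternatives sharing prefix '/ /'. Introduce S': S → / / S'
  Add: S' → ,
  Add: S' → /

No remaining common prefixes — done.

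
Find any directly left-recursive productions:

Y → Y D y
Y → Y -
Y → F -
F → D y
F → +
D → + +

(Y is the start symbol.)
Direct left recursion occurs when N → N α for some non-terminal N (the right-hand side begins with the left-hand side itself).

Y → Y D y: LEFT RECURSIVE (starts with Y)
Y → Y -: LEFT RECURSIVE (starts with Y)
Y → F -: starts with F
F → D y: starts with D
F → +: starts with '+'
D → + +: starts with '+'

The grammar has direct left recursion on: Y.

Answer: Yes, Y is left-recursive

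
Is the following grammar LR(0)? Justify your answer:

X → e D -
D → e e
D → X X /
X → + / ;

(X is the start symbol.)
No. Shift-reduce conflict between [D → e e .] and [D → . e e]

A grammar is LR(0) if no state in the canonical LR(0) collection has:
  - both a shift item (dot before a terminal) and a complete item (shift-reduce conflict), or
  - two or more complete items (reduce-reduce conflict; the accept item [X' → X .] counts as a complete item here).

Augment with X' → X and build the canonical LR(0) collection (I0 = CLOSURE({[X' → . X]}), then GOTO on every symbol after a dot until no new states appear). It has 13 states:
  I0: { [X → . + / ;], [X → . e D -], [X' → . X] }  — shift
  I1: { [X → + . / ;] }  — shift
  I2: { [X' → X .] }  — accept
  I3: { [D → . X X /], [D → . e e], [X → . + / ;], [X → . e D -], [X → e . D -] }  — shift
  I4: { [X → e D . -] }  — shift
  I5: { [D → X . X /], [X → . + / ;], [X → . e D -] }  — shift
  I6: { [D → . X X /], [D → . e e], [D → e . e], [X → . + / ;], [X → . e D -], [X → e . D -] }  — shift
  I7: { [D → . X X /], [D → . e e], [D → e . e], [D → e e .], [X → . + / ;], [X → . e D -], [X → e . D -] }  — shift, reduce
  I8: { [D → X X . /] }  — shift
  I9: { [D → X X / .] }  — reduce
  I10: { [X → e D - .] }  — reduce
  I11: { [X → + / . ;] }  — shift
  I12: { [X → + / ; .] }  — reduce

Conflict in state I7:
  Shift-reduce conflict between [D → e e .] and [D → . e e]
So the grammar is NOT LR(0).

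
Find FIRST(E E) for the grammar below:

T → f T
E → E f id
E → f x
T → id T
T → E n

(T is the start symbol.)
FIRST sets of the non-terminals involved (from the grammar, by fixed-point iteration):
  FIRST(E) = { 'f' }

To compute FIRST(E E), process the symbols left to right:
Symbol E is a non-terminal. Add FIRST(E) \ {ε} = { 'f' }
E is not nullable (ε ∉ FIRST(E)), so stop here.
FIRST(E E) = { 'f' }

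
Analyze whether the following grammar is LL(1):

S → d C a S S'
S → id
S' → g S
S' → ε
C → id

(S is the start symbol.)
A grammar is LL(1) if for each non-terminal N with multiple productions, the predict sets of those productions are pairwise disjoint, where PREDICT(N → α) = (FIRST(α) \ {ε}) ∪ (FOLLOW(N) if α ⇒* ε).

Relevant sets:
  FOLLOW(S') = { $, 'g' }

For S:
  PREDICT(S → d C a S S') = { 'd' }
  PREDICT(S → id) = { 'id' }
For S':
  PREDICT(S' → g S) = { 'g' }
  PREDICT(S' → ε) = { $, 'g' }
C has a single production, so nothing to check there.

Conflict found: Predict set conflict for S': { 'g' }
The grammar is NOT LL(1).

Answer: No. Predict set conflict for S': { 'g' }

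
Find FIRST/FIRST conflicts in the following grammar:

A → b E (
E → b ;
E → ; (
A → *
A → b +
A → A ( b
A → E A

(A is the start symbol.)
A FIRST/FIRST conflict occurs when two productions N → α and N → β for the same non-terminal have FIRST(α) ∩ FIRST(β) ≠ ∅ (with ε ∈ FIRST of a nullable right-hand side, so two nullable alternatives also conflict).

FIRST sets of the non-terminals at (or reachable through a nullable prefix from) the front of some alternative:
  FIRST(A) = { '*', ';', 'b' }
  FIRST(E) = { ';', 'b' }

Productions for A:
  A → b E (: FIRST = { 'b' }
  A → *: FIRST = { '*' }
  A → b +: FIRST = { 'b' }
  A → A ( b: FIRST = { '*', ';', 'b' }
  A → E A: FIRST = { ';', 'b' }
Productions for E:
  E → b ;: FIRST = { 'b' }
  E → ; (: FIRST = { ';' }

Conflict for A: A → b E ( and A → b +
  Overlap: { 'b' }
Conflict for A: A → b E ( and A → A ( b
  Overlap: { 'b' }
Conflict for A: A → b E ( and A → E A
  Overlap: { 'b' }
Conflict for A: A → * and A → A ( b
  Overlap: { '*' }
Conflict for A: A → b + and A → A ( b
  Overlap: { 'b' }
Conflict for A: A → b + and A → E A
  Overlap: { 'b' }
Conflict for A: A → A ( b and A → E A
  Overlap: { ';', 'b' }

Answer: Yes. A → b E '(' / A → b '+' on { 'b' }; A → b E '(' / A → A '(' b on { 'b' }; A → b E '(' / A → E A on { 'b' }; A → '*' / A → A '(' b on { '*' }; A → b '+' / A → A '(' b on { 'b' }; A → b '+' / A → E A on { 'b' }; A → A '(' b / A → E A on { ';', 'b' }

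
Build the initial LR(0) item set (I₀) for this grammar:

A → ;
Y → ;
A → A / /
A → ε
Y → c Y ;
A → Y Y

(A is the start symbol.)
First, augment the grammar with A' → A
I₀ = CLOSURE({ [A' → . A] }):
  [A' → . A] has the dot before A: add [A → . ;], [A → . A / /], [A → .], [A → . Y Y]
  [A → . Y Y] has the dot before Y: add [Y → . ;], [Y → . c Y ;]
No further items can be added.

I₀ = { [A → . ;], [A → . A / /], [A → . Y Y], [A → .], [A' → . A], [Y → . ;], [Y → . c Y ;] }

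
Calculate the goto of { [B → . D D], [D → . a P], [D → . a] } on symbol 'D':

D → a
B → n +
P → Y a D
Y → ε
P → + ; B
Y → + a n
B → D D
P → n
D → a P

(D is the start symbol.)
{ [B → D . D], [D → . a P], [D → . a] }

GOTO(I, 'D') = CLOSURE({ [A → αX.β] : [A → α.Xβ] ∈ I, X = 'D' })

Items with dot before 'D', with the dot advanced:
  [B → . D D] → [B → D . D]
Closure of the advanced items:
  [B → D . D] has the dot before D: add [D → . a], [D → . a P]

GOTO = { [B → D . D], [D → . a P], [D → . a] }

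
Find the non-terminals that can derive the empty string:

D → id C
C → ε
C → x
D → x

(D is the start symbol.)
ε-productions: C → ε
So C is immediately nullable.
No further non-terminal can be added: every production for the remaining non-terminals contains a terminal or a non-nullable non-terminal.
Nullable = { 'C' }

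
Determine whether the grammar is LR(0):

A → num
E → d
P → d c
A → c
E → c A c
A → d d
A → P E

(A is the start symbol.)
A grammar is LR(0) if no state in the canonical LR(0) collection has:
  - both a shift item (dot before a terminal) and a complete item (shift-reduce conflict), or
  - two or more complete items (reduce-reduce conflict; the accept item [A' → A .] counts as a complete item here).

Augment with A' → A and build the canonical LR(0) collection (I0 = CLOSURE({[A' → . A]}), then GOTO on every symbol after a dot until no new states appear). It has 13 states:
  I0: { [A → . P E], [A → . c], [A → . d d], [A → . num], [A' → . A], [P → . d c] }  — shift
  I1: { [A' → A .] }  — accept
  I2: { [A → P . E], [E → . c A c], [E → . d] }  — shift
  I3: { [A → c .] }  — reduce
  I4: { [A → d . d], [P → d . c] }  — shift
  I5: { [A → num .] }  — reduce
  I6: { [P → d c .] }  — reduce
  I7: { [A → d d .] }  — reduce
  I8: { [A → P E .] }  — reduce
  I9: { [A → . P E], [A → . c], [A → . d d], [A → . num], [E → c . A c], [P → . d c] }  — shift
  I10: { [E → d .] }  — reduce
  I11: { [E → c A . c] }  — shift
  I12: { [E → c A c .] }  — reduce

Every state is either a pure shift/goto state or contains exactly one complete item and nothing to shift — no conflicts. The grammar is LR(0).

Answer: Yes, the grammar is LR(0)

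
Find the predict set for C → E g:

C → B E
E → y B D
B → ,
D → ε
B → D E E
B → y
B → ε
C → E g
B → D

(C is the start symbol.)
PREDICT(C → E g) = (FIRST(RHS) \ {ε}) ∪ (FOLLOW(C) if ε ∈ FIRST(RHS), i.e. RHS ⇒* ε)
FIRST(E) = { 'y' }
FIRST(E g) = { 'y' }
ε ∉ FIRST(E g), so FOLLOW(C) is not added.
PREDICT(C → E g) = { 'y' }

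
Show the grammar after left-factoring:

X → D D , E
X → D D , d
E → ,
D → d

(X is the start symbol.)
X → D D , X'
X' → E
X' → d
E → ,
D → d

Left-factoring transforms A → αβ₁ | αβ₂ into A → αA' and A' → β₁ | β₂
(α is the longest common prefix among the alternatives). Repeat until
no nonterminal has two alternatives with a common prefix.

Round 1: X has alternatives sharing prefix 'D D ,'. Introduce X': X → D D , X'
  Add: X' → E
  Add: X' → d

No remaining common prefixes — done.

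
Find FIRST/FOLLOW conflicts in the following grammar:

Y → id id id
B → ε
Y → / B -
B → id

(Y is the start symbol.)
Nullable non-terminals: B.

B: nullable alternative(s) B → ε; FOLLOW(B) = { '-' }
  B → ε: FIRST \ {ε} = { } — this is the only nullable alternative, skip
  B → id: FIRST \ {ε} = { 'id' } — disjoint from FOLLOW(B)

Y has no nullable alternative, so no FIRST/FOLLOW check is needed there.

No FIRST/FOLLOW conflicts found.

Answer: No FIRST/FOLLOW conflicts.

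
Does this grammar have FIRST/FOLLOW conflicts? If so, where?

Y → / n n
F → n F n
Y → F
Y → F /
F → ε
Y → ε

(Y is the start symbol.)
Nullable non-terminals: F, Y.
FIRST sets used below: FIRST(F) = { 'n', ε }

F: nullable alternative(s) F → ε; FOLLOW(F) = { $, '/', 'n' }
  F → n F n: FIRST \ {ε} = { 'n' } — overlaps FOLLOW(F) on { 'n' }: CONFLICT
  F → ε: FIRST \ {ε} = { } — this is the only nullable alternative, skip

Y: nullable alternative(s) Y → F, Y → ε; FOLLOW(Y) = { $ }
  Y → / n n: FIRST \ {ε} = { '/' } — disjoint from FOLLOW(Y)
  Y → F: FIRST \ {ε} = { 'n' } — disjoint from FOLLOW(Y)
  Y → F /: FIRST \ {ε} = { '/', 'n' } — disjoint from FOLLOW(Y)
  Y → ε: FIRST \ {ε} = { } — disjoint from FOLLOW(Y)

So the grammar has 1 FIRST/FOLLOW conflict (marked CONFLICT above).

Answer: Yes. F → n F n with FOLLOW(F) on { 'n' }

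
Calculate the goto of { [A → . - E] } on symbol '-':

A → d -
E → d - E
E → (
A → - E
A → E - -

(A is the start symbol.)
GOTO(I, '-') = CLOSURE({ [A → αX.β] : [A → α.Xβ] ∈ I, X = '-' })

Items with dot before '-', with the dot advanced:
  [A → . - E] → [A → - . E]
Closure of the advanced items:
  [A → - . E] has the dot before E: add [E → . d - E], [E → . (]

GOTO = { [A → - . E], [E → . (], [E → . d - E] }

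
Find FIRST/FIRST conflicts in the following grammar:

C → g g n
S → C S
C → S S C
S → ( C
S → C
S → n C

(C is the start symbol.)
FIRST sets of the non-terminals at (or reachable through a nullable prefix from) the front of some alternative:
  FIRST(S) = { '(', 'g', 'n' }
  FIRST(C) = { '(', 'g', 'n' }

Productions for C:
  C → g g n: FIRST = { 'g' }
  C → S S C: FIRST = { '(', 'g', 'n' }
Productions for S:
  S → C S: FIRST = { '(', 'g', 'n' }
  S → ( C: FIRST = { '(' }
  S → C: FIRST = { '(', 'g', 'n' }
  S → n C: FIRST = { 'n' }

Conflict for C: C → g g n and C → S S C
  Overlap: { 'g' }
Conflict for S: S → C S and S → ( C
  Overlap: { '(' }
Conflict for S: S → C S and S → C
  Overlap: { '(', 'g', 'n' }
Conflict for S: S → C S and S → n C
  Overlap: { 'n' }
Conflict for S: S → ( C and S → C
  Overlap: { '(' }
Conflict for S: S → C and S → n C
  Overlap: { 'n' }

Answer: Yes. C → g g n / C → S S C on { 'g' }; S → C S / S → '(' C on { '(' }; S → C S / S → C on { '(', 'g', 'n' }; S → C S / S → n C on { 'n' }; S → '(' C / S → C on { '(' }; S → C / S → n C on { 'n' }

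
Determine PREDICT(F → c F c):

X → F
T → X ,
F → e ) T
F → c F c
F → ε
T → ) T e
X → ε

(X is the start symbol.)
PREDICT(F → c F c) = (FIRST(RHS) \ {ε}) ∪ (FOLLOW(F) if ε ∈ FIRST(RHS), i.e. RHS ⇒* ε)
FIRST(c F c) = { 'c' }
ε ∉ FIRST(c F c), so FOLLOW(F) is not added.
PREDICT(F → c F c) = { 'c' }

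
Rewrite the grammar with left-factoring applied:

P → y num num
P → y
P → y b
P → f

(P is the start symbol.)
P → y P'
P' → num num
P' → ε
P' → b
P → f

Left-factoring transforms A → αβ₁ | αβ₂ into A → αA' and A' → β₁ | β₂
(α is the longest common prefix among the alternatives). Repeat until
no nonterminal has two alternatives with a common prefix.

Round 1: P has alternatives sharing prefix 'y'. Introduce P': P → y P'
  Add: P' → num num
  Add: P' → ε
  Add: P' → b

No remaining common prefixes — done.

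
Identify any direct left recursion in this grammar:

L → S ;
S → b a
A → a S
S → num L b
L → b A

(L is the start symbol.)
No direct left recursion

Direct left recursion occurs when N → N α for some non-terminal N (the right-hand side begins with the left-hand side itself).

L → S ;: starts with S
S → b a: starts with b
A → a S: starts with a
S → num L b: starts with num
L → b A: starts with b

No direct left recursion found.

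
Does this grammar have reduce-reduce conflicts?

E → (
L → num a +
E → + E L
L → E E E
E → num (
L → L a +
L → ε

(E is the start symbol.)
No reduce-reduce conflicts

A reduce-reduce conflict occurs when an LR(0) state has two complete items [A → α .] and [B → β .] — both call for a reduction, and with no lookahead the parser cannot choose between them.

Augment with E' → E and build the canonical LR(0) collection (I0 = CLOSURE({[E' → . E]}), then GOTO on every symbol after a dot until no new states appear). It has 16 states:
  I0: { [E → . (], [E → . + E L], [E → . num (], [E' → . E] }  — shift
  I1: { [E → ( .] }  — reduce
  I2: { [E → + . E L], [E → . (], [E → . + E L], [E → . num (] }  — shift
  I3: { [E' → E .] }  — accept
  I4: { [E → num . (] }  — shift
  I5: { [E → num ( .] }  — reduce
  I6: { [E → + E . L], [E → . (], [E → . + E L], [E → . num (], [L → . E E E], [L → . L a +], [L → . num a +], [L → .] }  — shift, reduce
  I7: { [E → . (], [E → . + E L], [E → . num (], [L → E . E E] }  — shift
  I8: { [E → + E L .], [L → L . a +] }  — shift, reduce
  I9: { [E → num . (], [L → num . a +] }  — shift
  I10: { [L → num a . +] }  — shift
  I11: { [L → num a + .] }  — reduce
  I12: { [L → L a . +] }  — shift
  I13: { [L → L a + .] }  — reduce
  I14: { [E → . (], [E → . + E L], [E → . num (], [L → E E . E] }  — shift
  I15: { [L → E E E .] }  — reduce

No state contains more than one complete item.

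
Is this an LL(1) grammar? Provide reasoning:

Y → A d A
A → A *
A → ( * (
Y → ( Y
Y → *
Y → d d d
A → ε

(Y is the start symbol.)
No. Predict set conflict for Y: { '(' }

Relevant sets:
  FIRST(A) = { '(', '*', ε }
  FOLLOW(A) = { $, '*', 'd' }

For Y:
  PREDICT(Y → A d A) = { '(', '*', 'd' }
  PREDICT(Y → '(' Y) = { '(' }
  PREDICT(Y → '*') = { '*' }
  PREDICT(Y → d d d) = { 'd' }
For A:
  PREDICT(A → A '*') = { '(', '*' }
  PREDICT(A → '(' '*' '(') = { '(' }
  PREDICT(A → ε) = { $, '*', 'd' }

Conflict found: Predict set conflict for Y: { '(' }
The grammar is NOT LL(1).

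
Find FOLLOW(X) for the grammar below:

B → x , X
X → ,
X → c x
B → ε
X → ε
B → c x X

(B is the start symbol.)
In B → x , X: X is at the end, add FOLLOW(B)
In B → c x X: X is at the end, add FOLLOW(B)

The FOLLOW sets referred to above (computed the same way, to a fixed point):
  FOLLOW(B) = { $ }

Taking the union: FOLLOW(X) = { $ }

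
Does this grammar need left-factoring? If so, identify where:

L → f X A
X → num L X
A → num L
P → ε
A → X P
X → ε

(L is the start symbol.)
Left-factoring is needed when two productions for the same non-terminal
share a common prefix on the right-hand side.

Productions for X:
  X → num L X
  X → ε
Productions for A:
  A → num L
  A → X P

No common prefixes found.

Answer: No, left-factoring is not needed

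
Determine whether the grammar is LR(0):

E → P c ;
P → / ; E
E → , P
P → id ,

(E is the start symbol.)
Augment with E' → E and build the canonical LR(0) collection (I0 = CLOSURE({[E' → . E]}), then GOTO on every symbol after a dot until no new states appear). It has 12 states:
  I0: { [E → . , P], [E → . P c ;], [E' → . E], [P → . / ; E], [P → . id ,] }  — shift
  I1: { [E → , . P], [P → . / ; E], [P → . id ,] }  — shift
  I2: { [P → / . ; E] }  — shift
  I3: { [E' → E .] }  — accept
  I4: { [E → P . c ;] }  — shift
  I5: { [P → id . ,] }  — shift
  I6: { [P → id , .] }  — reduce
  I7: { [E → P c . ;] }  — shift
  I8: { [E → P c ; .] }  — reduce
  I9: { [E → . , P], [E → . P c ;], [P → . / ; E], [P → . id ,], [P → / ; . E] }  — shift
  I10: { [P → / ; E .] }  — reduce
  I11: { [E → , P .] }  — reduce

Every state is either a pure shift/goto state or contains exactly one complete item and nothing to shift — no conflicts. The grammar is LR(0).

Answer: Yes, the grammar is LR(0)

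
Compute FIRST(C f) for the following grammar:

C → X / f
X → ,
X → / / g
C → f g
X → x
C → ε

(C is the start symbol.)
FIRST sets of the non-terminals involved (from the grammar, by fixed-point iteration):
  FIRST(C) = { ',', '/', 'f', 'x', ε }

To compute FIRST(C f), process the symbols left to right:
Symbol C is a non-terminal. Add FIRST(C) \ {ε} = { ',', '/', 'f', 'x' }
C is nullable (ε ∈ FIRST(C)), continue to the next symbol.
Symbol f is a terminal. Add 'f' and stop.
FIRST(C f) = { ',', '/', 'f', 'x' }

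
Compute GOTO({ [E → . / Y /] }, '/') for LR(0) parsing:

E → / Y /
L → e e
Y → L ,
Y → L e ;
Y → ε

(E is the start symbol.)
GOTO(I, '/') = CLOSURE({ [A → αX.β] : [A → α.Xβ] ∈ I, X = '/' })

Items with dot before '/', with the dot advanced:
  [E → . / Y /] → [E → / . Y /]
Closure of the advanced items:
  [E → / . Y /] has the dot before Y: add [Y → . L ,], [Y → . L e ;], [Y → .]
  [Y → . L ,] has the dot before L: add [L → . e e]

GOTO = { [E → / . Y /], [L → . e e], [Y → . L ,], [Y → . L e ;], [Y → .] }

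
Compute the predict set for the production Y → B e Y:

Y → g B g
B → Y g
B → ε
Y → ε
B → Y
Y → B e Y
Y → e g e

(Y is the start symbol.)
{ 'e', 'g' }

PREDICT(Y → B e Y) = (FIRST(RHS) \ {ε}) ∪ (FOLLOW(Y) if ε ∈ FIRST(RHS), i.e. RHS ⇒* ε)
FIRST(B) = { 'e', 'g', ε }
FIRST(B e Y) = { 'e', 'g' }
ε ∉ FIRST(B e Y), so FOLLOW(Y) is not added.
PREDICT(Y → B e Y) = { 'e', 'g' }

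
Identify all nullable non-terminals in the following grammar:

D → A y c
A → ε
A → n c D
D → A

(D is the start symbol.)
A non-terminal is nullable if it can derive ε (the empty string): either it has an ε-production, or it has a production whose right-hand side consists entirely of nullable non-terminals.

ε-productions: A → ε
So A is immediately nullable.
D → A: every symbol on the right is nullable, so D is nullable too.
Every non-terminal is now nullable.
Nullable = { 'A', 'D' }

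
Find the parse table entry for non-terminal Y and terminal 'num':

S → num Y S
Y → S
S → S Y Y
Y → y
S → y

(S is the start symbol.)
Y → S

To find M[Y, 'num'], we find productions for Y where 'num' is in the predict set (PREDICT(N → α) = (FIRST(α) \ {ε}) ∪ (FOLLOW(N) if α ⇒* ε)).

Relevant sets:
  FIRST(S) = { 'num', 'y' }

Y → S: PREDICT = { 'num', 'y' }
  'num' is in predict set, so this production goes in M[Y, 'num']
Y → y: PREDICT = { 'y' }

M[Y, 'num'] = Y → S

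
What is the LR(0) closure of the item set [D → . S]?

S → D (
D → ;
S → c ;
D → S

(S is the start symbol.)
{ [D → . ;], [D → . S], [S → . D (], [S → . c ;] }

To compute CLOSURE, for each item [A → α.Bβ] where B is a non-terminal, add [B → .γ] for all productions B → γ; repeat for the newly added items until nothing changes.

Start with: [D → . S]
  [D → . S] has the dot before S: add [S → . D (], [S → . c ;]
  [S → . D (] has the dot before D: add [D → . ;]
No further items can be added.

CLOSURE = { [D → . ;], [D → . S], [S → . D (], [S → . c ;] }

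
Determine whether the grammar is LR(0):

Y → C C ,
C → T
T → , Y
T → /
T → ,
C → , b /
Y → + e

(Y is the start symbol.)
No. Shift-reduce conflict between [T → , .] and [C → . , b /]

Augment with Y' → Y and build the canonical LR(0) collection (I0 = CLOSURE({[Y' → . Y]}), then GOTO on every symbol after a dot until no new states appear). It has 13 states:
  I0: { [C → . , b /], [C → . T], [T → . , Y], [T → . ,], [T → . /], [Y → . + e], [Y → . C C ,], [Y' → . Y] }  — shift
  I1: { [Y → + . e] }  — shift
  I2: { [C → , . b /], [C → . , b /], [C → . T], [T → , . Y], [T → , .], [T → . , Y], [T → . ,], [T → . /], [Y → . + e], [Y → . C C ,] }  — shift, reduce
  I3: { [T → / .] }  — reduce
  I4: { [C → . , b /], [C → . T], [T → . , Y], [T → . ,], [T → . /], [Y → C . C ,] }  — shift
  I5: { [C → T .] }  — reduce
  I6: { [Y' → Y .] }  — accept
  I7: { [Y → C C . ,] }  — shift
  I8: { [Y → C C , .] }  — reduce
  I9: { [T → , Y .] }  — reduce
  I10: { [C → , b . /] }  — shift
  I11: { [C → , b / .] }  — reduce
  I12: { [Y → + e .] }  — reduce

Conflict in state I2:
  Shift-reduce conflict between [T → , .] and [C → . , b /]
So the grammar is NOT LR(0).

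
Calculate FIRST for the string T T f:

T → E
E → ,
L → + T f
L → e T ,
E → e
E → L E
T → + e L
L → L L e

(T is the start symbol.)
{ '+', ',', 'e' }

FIRST sets of the non-terminals involved (from the grammar, by fixed-point iteration):
  FIRST(T) = { '+', ',', 'e' }

To compute FIRST(T T f), process the symbols left to right:
Symbol T is a non-terminal. Add FIRST(T) \ {ε} = { '+', ',', 'e' }
T is not nullable (ε ∉ FIRST(T)), so stop here.
FIRST(T T f) = { '+', ',', 'e' }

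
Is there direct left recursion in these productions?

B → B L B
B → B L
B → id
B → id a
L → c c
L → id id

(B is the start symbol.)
Direct left recursion occurs when N → N α for some non-terminal N (the right-hand side begins with the left-hand side itself).

B → B L B: LEFT RECURSIVE (starts with B)
B → B L: LEFT RECURSIVE (starts with B)
B → id: starts with id
B → id a: starts with id
L → c c: starts with c
L → id id: starts with id

The grammar has direct left recursion on: B.

Answer: Yes, B is left-recursive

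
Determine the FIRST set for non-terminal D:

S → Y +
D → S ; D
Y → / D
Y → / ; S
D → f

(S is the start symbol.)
{ '/', 'f' }

FIRST sets of the other non-terminals involved (by the same procedure, iterated to a fixed point):
  FIRST(S) = { '/' }

From D → S ; D:
  - S is a non-terminal: add FIRST(S) \ {ε} = { '/' }
    S is not nullable, so stop
From D → f:
  - f is a terminal: add 'f' and stop

Collecting: FIRST(D) = { '/', 'f' }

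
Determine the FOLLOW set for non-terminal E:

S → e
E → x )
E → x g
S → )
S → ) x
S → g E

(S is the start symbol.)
To compute FOLLOW(E), find every occurrence of E on a right-hand side N → α E β: add FIRST(β) \ {ε}, and if β is empty or nullable also add FOLLOW(N). Iterate to a fixed point.

In S → g E: E is at the end, add FOLLOW(S)

The FOLLOW sets referred to above (computed the same way, to a fixed point):
  FOLLOW(S) = { $ }

Taking the union: FOLLOW(E) = { $ }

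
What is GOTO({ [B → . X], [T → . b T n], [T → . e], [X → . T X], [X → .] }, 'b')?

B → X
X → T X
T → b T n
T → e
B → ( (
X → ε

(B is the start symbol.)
{ [T → . b T n], [T → . e], [T → b . T n] }

GOTO(I, 'b') = CLOSURE({ [A → αX.β] : [A → α.Xβ] ∈ I, X = 'b' })

Items with dot before 'b', with the dot advanced:
  [T → . b T n] → [T → b . T n]
Closure of the advanced items:
  [T → b . T n] has the dot before T: add [T → . b T n], [T → . e]

GOTO = { [T → . b T n], [T → . e], [T → b . T n] }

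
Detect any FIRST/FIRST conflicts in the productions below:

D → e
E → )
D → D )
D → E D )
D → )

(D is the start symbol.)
A FIRST/FIRST conflict occurs when two productions N → α and N → β for the same non-terminal have FIRST(α) ∩ FIRST(β) ≠ ∅ (with ε ∈ FIRST of a nullable right-hand side, so two nullable alternatives also conflict).

FIRST sets of the non-terminals at (or reachable through a nullable prefix from) the front of some alternative:
  FIRST(D) = { ')', 'e' }
  FIRST(E) = { ')' }

Productions for D:
  D → e: FIRST = { 'e' }
  D → D ): FIRST = { ')', 'e' }
  D → E D ): FIRST = { ')' }
  D → ): FIRST = { ')' }
E has only one production, so no FIRST/FIRST conflict is possible there.

Conflict for D: D → e and D → D )
  Overlap: { 'e' }
Conflict for D: D → D ) and D → E D )
  Overlap: { ')' }
Conflict for D: D → D ) and D → )
  Overlap: { ')' }
Conflict for D: D → E D ) and D → )
  Overlap: { ')' }

Answer: Yes. D → e / D → D ')' on { 'e' }; D → D ')' / D → E D ')' on { ')' }; D → D ')' / D → ')' on { ')' }; D → E D ')' / D → ')' on { ')' }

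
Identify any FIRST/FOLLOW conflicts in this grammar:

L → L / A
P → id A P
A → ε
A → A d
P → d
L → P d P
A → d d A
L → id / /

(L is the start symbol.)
A FIRST/FOLLOW conflict occurs when a non-terminal N has a nullable alternative N → β (β ⇒* ε) and another alternative N → α with FIRST(α) ∩ FOLLOW(N) ≠ ∅: on such a lookahead the parser cannot decide between expanding α and letting N vanish via β.

Nullable non-terminals: A.
FIRST sets used below: FIRST(A) = { 'd', ε }

A: nullable alternative(s) A → ε; FOLLOW(A) = { $, '/', 'd', 'id' }
  A → ε: FIRST \ {ε} = { } — this is the only nullable alternative, skip
  A → A d: FIRST \ {ε} = { 'd' } — overlaps FOLLOW(A) on { 'd' }: CONFLICT
  A → d d A: FIRST \ {ε} = { 'd' } — overlaps FOLLOW(A) on { 'd' }: CONFLICT

L, P have no nullable alternative, so no FIRST/FOLLOW check is needed there.

So the grammar has 2 FIRST/FOLLOW conflicts (marked CONFLICT above).

Answer: Yes. A → A d with FOLLOW(A) on { 'd' }; A → d d A with FOLLOW(A) on { 'd' }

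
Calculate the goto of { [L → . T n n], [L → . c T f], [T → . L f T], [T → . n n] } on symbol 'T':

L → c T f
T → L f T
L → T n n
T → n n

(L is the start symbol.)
GOTO(I, 'T') = CLOSURE({ [A → αX.β] : [A → α.Xβ] ∈ I, X = 'T' })

Items with dot before 'T', with the dot advanced:
  [L → . T n n] → [L → T . n n]
Closure adds nothing (no advanced item has the dot before a non-terminal).

GOTO = { [L → T . n n] }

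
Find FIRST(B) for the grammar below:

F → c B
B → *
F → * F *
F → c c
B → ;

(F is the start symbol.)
{ '*', ';' }

To compute FIRST(B), examine every production with B on the left-hand side, reading each right-hand side left to right until a non-nullable symbol is reached.

From B → *:
  - '*' is a terminal: add '*' and stop
From B → ;:
  - ';' is a terminal: add ';' and stop

Collecting: FIRST(B) = { '*', ';' }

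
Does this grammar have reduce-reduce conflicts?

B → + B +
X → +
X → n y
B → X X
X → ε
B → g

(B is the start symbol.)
A reduce-reduce conflict occurs when an LR(0) state has two complete items [A → α .] and [B → β .] — both call for a reduction, and with no lookahead the parser cannot choose between them.

Augment with B' → B and build the canonical LR(0) collection (I0 = CLOSURE({[B' → . B]}), then GOTO on every symbol after a dot until no new states appear). It has 11 states:
  I0: { [B → . + B +], [B → . X X], [B → . g], [B' → . B], [X → . +], [X → . n y], [X → .] }  — shift, reduce
  I1: { [B → + . B +], [B → . + B +], [B → . X X], [B → . g], [X → + .], [X → . +], [X → . n y], [X → .] }  — shift, 2 reduces
  I2: { [B' → B .] }  — accept
  I3: { [B → X . X], [X → . +], [X → . n y], [X → .] }  — shift, reduce
  I4: { [B → g .] }  — reduce
  I5: { [X → n . y] }  — shift
  I6: { [X → n y .] }  — reduce
  I7: { [X → + .] }  — reduce
  I8: { [B → X X .] }  — reduce
  I9: { [B → + B . +] }  — shift
  I10: { [B → + B + .] }  — reduce

I1 contains complete items [X → .], [X → + .] — reduce-reduce conflict.

Answer: Yes — I1: [X → .] vs [X → + .]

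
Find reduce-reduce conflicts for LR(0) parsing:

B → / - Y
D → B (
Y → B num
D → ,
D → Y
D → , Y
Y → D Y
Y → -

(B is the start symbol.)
Yes — I8: [B → / - Y .] vs [D → Y .]; I9: [D → Y .] vs [Y → D Y .]; I12: [D → , Y .] vs [D → Y .]

A reduce-reduce conflict occurs when an LR(0) state has two complete items [A → α .] and [B → β .] — both call for a reduction, and with no lookahead the parser cannot choose between them.

Augment with B' → B and build the canonical LR(0) collection (I0 = CLOSURE({[B' → . B]}), then GOTO on every symbol after a dot until no new states appear). It has 13 states:
  I0: { [B → . / - Y], [B' → . B] }  — shift
  I1: { [B → / . - Y] }  — shift
  I2: { [B' → B .] }  — accept
  I3: { [B → . / - Y], [B → / - . Y], [D → . , Y], [D → . ,], [D → . B (], [D → . Y], [Y → . -], [Y → . B num], [Y → . D Y] }  — shift
  I4: { [B → . / - Y], [D → , . Y], [D → , .], [D → . , Y], [D → . ,], [D → . B (], [D → . Y], [Y → . -], [Y → . B num], [Y → . D Y] }  — shift, reduce
  I5: { [Y → - .] }  — reduce
  I6: { [D → B . (], [Y → B . num] }  — shift
  I7: { [B → . / - Y], [D → . , Y], [D → . ,], [D → . B (], [D → . Y], [Y → . -], [Y → . B num], [Y → . D Y], [Y → D . Y] }  — shift
  I8: { [B → / - Y .], [D → Y .] }  — 2 reduces
  I9: { [D → Y .], [Y → D Y .] }  — 2 reduces
  I10: { [D → B ( .] }  — reduce
  I11: { [Y → B num .] }  — reduce
  I12: { [D → , Y .], [D → Y .] }  — 2 reduces

I8 contains complete items [B → / - Y .], [D → Y .] — reduce-reduce conflict.
I9 contains complete items [D → Y .], [Y → D Y .] — reduce-reduce conflict.
I12 contains complete items [D → , Y .], [D → Y .] — reduce-reduce conflict.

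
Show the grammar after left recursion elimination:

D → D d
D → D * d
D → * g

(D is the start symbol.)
D is directly left-recursive. The standard transformation for
  A → A α₁ | ... | A α_m | β₁ | ... | β_n
is
  A  → β₁ A' | ... | β_n A'
  A' → α₁ A' | ... | α_m A' | ε

D → * g becomes D → * g D'
D → D d becomes D' → d D'
D → D * d becomes D' → * d D'
Add D' → ε

Resulting grammar:
D → * g D'
D' → d D'
D' → * d D'
D' → ε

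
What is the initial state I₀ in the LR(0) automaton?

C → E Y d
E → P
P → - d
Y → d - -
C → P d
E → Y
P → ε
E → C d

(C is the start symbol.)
{ [C → . E Y d], [C → . P d], [C' → . C], [E → . C d], [E → . P], [E → . Y], [P → . - d], [P → .], [Y → . d - -] }

First, augment the grammar with C' → C
I₀ = CLOSURE({ [C' → . C] }):
  [C' → . C] has the dot before C: add [C → . E Y d], [C → . P d]
  [C → . E Y d] has the dot before E: add [E → . P], [E → . Y], [E → . C d]
  [C → . P d] has the dot before P: add [P → . - d], [P → .]
  [E → . Y] has the dot before Y: add [Y → . d - -]
No further items can be added.

I₀ = { [C → . E Y d], [C → . P d], [C' → . C], [E → . C d], [E → . P], [E → . Y], [P → . - d], [P → .], [Y → . d - -] }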